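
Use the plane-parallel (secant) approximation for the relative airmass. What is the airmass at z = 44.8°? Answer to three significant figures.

1.41

X = sec z = 1/cos 44.8° = 1/0.7096 = 1.4093.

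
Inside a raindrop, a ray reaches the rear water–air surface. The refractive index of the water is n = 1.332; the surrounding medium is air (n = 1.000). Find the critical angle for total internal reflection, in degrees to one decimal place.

48.7°

sin θ_c = n_air / n = 1.000 / 1.332 = 0.7508.
θ_c = arcsin(0.7508) = 48.66°.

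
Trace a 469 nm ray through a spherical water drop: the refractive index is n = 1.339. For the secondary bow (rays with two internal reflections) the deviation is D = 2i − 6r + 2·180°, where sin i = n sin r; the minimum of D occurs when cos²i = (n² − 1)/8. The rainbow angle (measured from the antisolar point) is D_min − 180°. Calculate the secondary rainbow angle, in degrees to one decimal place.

52.5°

cos²i = (1.79292 − 1)/8 = 0.09912; i = arccos(0.31483) = 71.650°.
sin r = sin 71.650°/1.339 = 0.70885; r = 45.141°.
D_min = 2·71.650° − 6·45.141° + 360° = 232.451°.
Rainbow angle = D_min − 180° = 52.451°.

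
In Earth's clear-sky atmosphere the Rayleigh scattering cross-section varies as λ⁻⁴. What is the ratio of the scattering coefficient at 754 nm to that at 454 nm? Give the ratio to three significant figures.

Rayleigh scattering ∝ λ⁻⁴, so the ratio of coefficients is the inverse fourth power of the wavelength ratio.
σ(754)/σ(454) = (454/754)⁴ = (0.6021)⁴ = 0.1314.

0.131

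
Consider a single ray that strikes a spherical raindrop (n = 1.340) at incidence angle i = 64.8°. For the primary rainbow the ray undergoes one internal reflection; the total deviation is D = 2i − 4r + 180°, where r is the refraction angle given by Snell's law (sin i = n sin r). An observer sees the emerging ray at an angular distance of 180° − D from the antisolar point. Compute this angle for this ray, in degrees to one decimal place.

sin r = sin 64.8° / 1.340 = 0.9048/1.340 = 0.6752; r = 42.47°.
D = 2·64.8° − 4·42.47° + 180° = 129.60° − 169.89° + 180° = 139.71°.
Angle from antisolar point = 180° − D = 40.29°.

40.3°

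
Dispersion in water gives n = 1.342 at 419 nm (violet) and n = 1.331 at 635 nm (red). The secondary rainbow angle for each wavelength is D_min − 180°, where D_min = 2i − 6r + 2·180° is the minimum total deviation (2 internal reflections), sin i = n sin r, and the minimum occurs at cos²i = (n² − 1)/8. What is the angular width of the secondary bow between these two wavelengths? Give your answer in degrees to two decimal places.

At 419 nm (n = 1.342): cos²i = 0.10012 → i = 71.554°, r = 44.981°, D_min = 233.222°, rainbow angle = 53.222°.
At 635 nm (n = 1.331): cos²i = 0.09645 → i = 71.907°, r = 45.575°, D_min = 230.365°, rainbow angle = 50.365°.
Angular width = |53.222° − 50.365°| = 2.857°.

2.86°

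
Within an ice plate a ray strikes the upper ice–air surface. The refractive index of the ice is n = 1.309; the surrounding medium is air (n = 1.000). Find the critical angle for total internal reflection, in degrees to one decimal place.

sin θ_c = n_air / n = 1.000 / 1.309 = 0.7639.
θ_c = arcsin(0.7639) = 49.81°.

49.8°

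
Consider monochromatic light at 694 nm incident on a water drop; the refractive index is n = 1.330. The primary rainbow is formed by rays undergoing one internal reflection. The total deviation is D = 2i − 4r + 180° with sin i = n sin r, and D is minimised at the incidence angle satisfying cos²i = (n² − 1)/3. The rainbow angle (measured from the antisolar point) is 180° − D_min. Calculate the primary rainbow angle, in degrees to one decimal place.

cos²i = (1.76890 − 1)/3 = 0.25630; i = arccos(0.50626) = 59.585°.
sin r = sin 59.585°/1.330 = 0.64841; r = 40.422°.
D_min = 2·59.585° − 4·40.422° + 180° = 137.484°.
Rainbow angle = 180° − D_min = 42.516°.

42.5°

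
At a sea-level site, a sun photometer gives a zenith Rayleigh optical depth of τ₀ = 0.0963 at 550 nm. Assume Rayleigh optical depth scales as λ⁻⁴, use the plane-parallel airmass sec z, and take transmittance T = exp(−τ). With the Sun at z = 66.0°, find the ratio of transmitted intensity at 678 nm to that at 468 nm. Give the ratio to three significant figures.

1.42

Airmass: sec 66.0° = 2.4586.
τ(678 nm) = 0.0963 × (550/678)⁴ × 2.4586 = 0.0963 × 0.4330 × 2.4586 = 0.1025.
τ(468 nm) = 0.0963 × (550/468)⁴ × 2.4586 = 0.0963 × 1.9075 × 2.4586 = 0.4516.
T(678)/T(468) = exp(τ_B − τ_A) = exp(0.3491) = 1.4178.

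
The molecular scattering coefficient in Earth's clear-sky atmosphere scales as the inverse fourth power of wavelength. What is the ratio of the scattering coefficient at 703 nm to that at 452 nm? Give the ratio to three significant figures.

0.171

Rayleigh scattering ∝ λ⁻⁴, so the ratio of coefficients is the inverse fourth power of the wavelength ratio.
σ(703)/σ(452) = (452/703)⁴ = (0.6430)⁴ = 0.1709.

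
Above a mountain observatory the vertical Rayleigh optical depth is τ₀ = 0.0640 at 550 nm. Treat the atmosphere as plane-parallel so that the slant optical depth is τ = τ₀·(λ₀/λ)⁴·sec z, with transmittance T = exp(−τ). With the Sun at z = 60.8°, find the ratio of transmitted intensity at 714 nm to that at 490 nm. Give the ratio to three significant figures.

Airmass: sec 60.8° = 2.0498.
τ(714 nm) = 0.0640 × (550/714)⁴ × 2.0498 = 0.0640 × 0.3521 × 2.0498 = 0.0462.
τ(490 nm) = 0.0640 × (550/490)⁴ × 2.0498 = 0.0640 × 1.5873 × 2.0498 = 0.2082.
T(714)/T(490) = exp(τ_B − τ_A) = exp(0.1620) = 1.1759.

1.18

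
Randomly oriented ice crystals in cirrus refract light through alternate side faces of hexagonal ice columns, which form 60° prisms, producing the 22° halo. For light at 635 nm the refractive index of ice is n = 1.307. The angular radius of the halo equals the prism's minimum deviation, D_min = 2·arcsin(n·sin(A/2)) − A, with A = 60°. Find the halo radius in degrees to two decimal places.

n·sin(A/2) = 1.307 × sin 30° = 1.307 × 0.5000 = 0.6535.
D_min = 2·arcsin(0.6535) − 60° = 2 × 40.806° − 60° = 21.612°.

21.61°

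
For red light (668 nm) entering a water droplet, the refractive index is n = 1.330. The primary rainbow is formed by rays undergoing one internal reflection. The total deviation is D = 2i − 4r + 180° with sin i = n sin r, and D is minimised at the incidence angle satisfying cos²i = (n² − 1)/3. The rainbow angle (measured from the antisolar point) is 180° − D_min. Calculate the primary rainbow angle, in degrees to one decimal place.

42.5°

cos²i = (1.76890 − 1)/3 = 0.25630; i = arccos(0.50626) = 59.585°.
sin r = sin 59.585°/1.330 = 0.64841; r = 40.422°.
D_min = 2·59.585° − 4·40.422° + 180° = 137.484°.
Rainbow angle = 180° − D_min = 42.516°.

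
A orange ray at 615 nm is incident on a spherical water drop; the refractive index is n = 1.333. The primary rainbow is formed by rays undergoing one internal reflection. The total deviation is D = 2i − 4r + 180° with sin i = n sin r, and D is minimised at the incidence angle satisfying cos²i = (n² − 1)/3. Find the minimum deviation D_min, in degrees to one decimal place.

cos²i = (1.77689 − 1)/3 = 0.25896; i = arccos(0.50888) = 59.410°.
sin r = sin 59.410°/1.333 = 0.64579; r = 40.225°.
D_min = 2·59.410° − 4·40.225° + 180° = 137.922°.

137.9°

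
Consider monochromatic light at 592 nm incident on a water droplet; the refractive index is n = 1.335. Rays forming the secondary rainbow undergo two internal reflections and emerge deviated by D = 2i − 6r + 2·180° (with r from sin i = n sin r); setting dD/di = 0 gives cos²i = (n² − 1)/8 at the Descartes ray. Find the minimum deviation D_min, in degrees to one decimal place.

231.4°

cos²i = (1.78222 − 1)/8 = 0.09778; i = arccos(0.31269) = 71.778°.
sin r = sin 71.778°/1.335 = 0.71150; r = 45.357°.
D_min = 2·71.778° − 6·45.357° + 360° = 231.414°.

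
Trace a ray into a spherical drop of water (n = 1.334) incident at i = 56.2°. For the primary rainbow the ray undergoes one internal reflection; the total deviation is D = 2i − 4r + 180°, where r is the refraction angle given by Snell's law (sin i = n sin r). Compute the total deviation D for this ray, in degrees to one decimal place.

sin r = sin 56.2° / 1.334 = 0.8310/1.334 = 0.6229; r = 38.53°.
D = 2·56.2° − 4·38.53° + 180° = 112.40° − 154.12° + 180° = 138.28°.

138.3°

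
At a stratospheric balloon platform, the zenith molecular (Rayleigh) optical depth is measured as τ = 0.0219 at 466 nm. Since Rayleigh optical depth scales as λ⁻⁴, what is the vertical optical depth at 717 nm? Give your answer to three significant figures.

0.00391

τ(717 nm) = τ(466 nm) × (466/717)⁴ = 0.0219 × (0.6499)⁴ = 0.0219 × 0.1784 = 0.0039.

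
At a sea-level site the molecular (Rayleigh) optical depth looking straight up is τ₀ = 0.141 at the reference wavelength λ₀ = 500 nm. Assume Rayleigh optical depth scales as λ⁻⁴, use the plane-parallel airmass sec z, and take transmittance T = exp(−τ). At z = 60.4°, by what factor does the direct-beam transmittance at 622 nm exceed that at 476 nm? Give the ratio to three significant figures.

Airmass: sec 60.4° = 2.0245.
τ(622 nm) = 0.141 × (500/622)⁴ × 2.0245 = 0.141 × 0.4176 × 2.0245 = 0.1192.
τ(476 nm) = 0.141 × (500/476)⁴ × 2.0245 = 0.141 × 1.2175 × 2.0245 = 0.3475.
T(622)/T(476) = exp(τ_B − τ_A) = exp(0.2283) = 1.2565.

1.26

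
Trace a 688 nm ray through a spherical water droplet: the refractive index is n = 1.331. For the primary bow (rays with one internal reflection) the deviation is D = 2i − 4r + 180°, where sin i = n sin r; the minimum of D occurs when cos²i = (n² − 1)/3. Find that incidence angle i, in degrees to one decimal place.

59.5°

cos²i = (1.331² − 1)/3 = (1.77156 − 1)/3 = 0.25719.
cos i = 0.50714, so i = 59.527°.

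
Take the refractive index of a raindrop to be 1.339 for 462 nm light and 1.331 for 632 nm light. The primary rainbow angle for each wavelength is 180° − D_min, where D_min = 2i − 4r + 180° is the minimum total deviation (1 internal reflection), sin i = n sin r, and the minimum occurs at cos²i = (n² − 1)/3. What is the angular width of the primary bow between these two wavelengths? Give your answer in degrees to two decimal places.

At 462 nm (n = 1.339): cos²i = 0.26431 → i = 59.062°, r = 39.834°, D_min = 138.786°, rainbow angle = 41.214°.
At 632 nm (n = 1.331): cos²i = 0.25719 → i = 59.527°, r = 40.356°, D_min = 137.630°, rainbow angle = 42.370°.
Angular width = |41.214° − 42.370°| = 1.156°.

1.16°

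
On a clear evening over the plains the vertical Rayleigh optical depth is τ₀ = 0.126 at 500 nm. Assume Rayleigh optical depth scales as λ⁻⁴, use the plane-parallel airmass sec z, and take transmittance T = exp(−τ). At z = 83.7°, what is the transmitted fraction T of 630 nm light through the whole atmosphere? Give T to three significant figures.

0.634

sec 83.7° = 9.1129.
τ = 0.126 × (500/630)⁴ × 9.1129 = 0.126 × 0.3968 × 9.1129 = 0.4556.
T = exp(−0.4556) = 0.6341.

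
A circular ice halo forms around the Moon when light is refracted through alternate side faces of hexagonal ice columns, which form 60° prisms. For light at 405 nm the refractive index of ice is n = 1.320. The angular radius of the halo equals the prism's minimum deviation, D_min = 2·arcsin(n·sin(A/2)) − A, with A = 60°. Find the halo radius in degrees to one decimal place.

n·sin(A/2) = 1.320 × sin 30° = 1.320 × 0.5000 = 0.6600.
D_min = 2·arcsin(0.6600) − 60° = 2 × 41.300° − 60° = 22.600°.

22.6°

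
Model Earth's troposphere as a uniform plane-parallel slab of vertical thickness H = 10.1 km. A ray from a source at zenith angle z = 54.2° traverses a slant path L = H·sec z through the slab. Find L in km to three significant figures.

sec z = 1/cos 54.2° = 1.7095.
L = 10.1 × 1.7095 = 17.266 km.

17.3 km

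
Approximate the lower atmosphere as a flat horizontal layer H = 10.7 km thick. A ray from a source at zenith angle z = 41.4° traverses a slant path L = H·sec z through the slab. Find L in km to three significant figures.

14.3 km

sec z = 1/cos 41.4° = 1.3331.
L = 10.7 × 1.3331 = 14.265 km.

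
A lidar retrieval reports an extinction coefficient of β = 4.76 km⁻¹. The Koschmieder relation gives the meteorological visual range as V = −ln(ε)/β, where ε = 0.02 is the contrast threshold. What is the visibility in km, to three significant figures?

V = −ln(0.02) / 4.76 = 3.912 / 4.76 = 0.8219 km.

0.822 km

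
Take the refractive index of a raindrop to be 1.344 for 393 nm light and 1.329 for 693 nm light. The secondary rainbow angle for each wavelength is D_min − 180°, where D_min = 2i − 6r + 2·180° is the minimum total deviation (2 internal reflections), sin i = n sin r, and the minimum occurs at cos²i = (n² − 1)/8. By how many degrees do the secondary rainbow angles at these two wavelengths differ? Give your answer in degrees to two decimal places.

At 393 nm (n = 1.344): cos²i = 0.10079 → i = 71.490°, r = 44.874°, D_min = 233.733°, rainbow angle = 53.733°.
At 693 nm (n = 1.329): cos²i = 0.09578 → i = 71.972°, r = 45.685°, D_min = 229.837°, rainbow angle = 49.837°.
Angular width = |53.733° − 49.837°| = 3.896°.

3.90°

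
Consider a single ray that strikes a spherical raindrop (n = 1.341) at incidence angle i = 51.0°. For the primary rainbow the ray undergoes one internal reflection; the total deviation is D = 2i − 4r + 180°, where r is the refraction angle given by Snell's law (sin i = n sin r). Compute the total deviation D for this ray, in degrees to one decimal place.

140.3°

sin r = sin 51.0° / 1.341 = 0.7771/1.341 = 0.5795; r = 35.42°.
D = 2·51.0° − 4·35.42° + 180° = 102.00° − 141.67° + 180° = 140.33°.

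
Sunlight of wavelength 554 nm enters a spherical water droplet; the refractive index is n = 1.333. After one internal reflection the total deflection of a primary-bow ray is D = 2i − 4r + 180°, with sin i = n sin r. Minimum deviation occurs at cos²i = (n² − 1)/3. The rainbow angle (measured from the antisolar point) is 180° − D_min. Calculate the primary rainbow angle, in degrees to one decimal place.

cos²i = (1.77689 − 1)/3 = 0.25896; i = arccos(0.50888) = 59.410°.
sin r = sin 59.410°/1.333 = 0.64579; r = 40.225°.
D_min = 2·59.410° − 4·40.225° + 180° = 137.922°.
Rainbow angle = 180° − D_min = 42.078°.

42.1°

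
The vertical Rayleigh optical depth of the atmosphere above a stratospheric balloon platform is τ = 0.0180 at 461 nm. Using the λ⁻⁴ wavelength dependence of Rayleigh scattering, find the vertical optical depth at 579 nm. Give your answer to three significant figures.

0.00723

τ(579 nm) = τ(461 nm) × (461/579)⁴ = 0.0180 × (0.7962)⁴ = 0.0180 × 0.4019 = 0.0072.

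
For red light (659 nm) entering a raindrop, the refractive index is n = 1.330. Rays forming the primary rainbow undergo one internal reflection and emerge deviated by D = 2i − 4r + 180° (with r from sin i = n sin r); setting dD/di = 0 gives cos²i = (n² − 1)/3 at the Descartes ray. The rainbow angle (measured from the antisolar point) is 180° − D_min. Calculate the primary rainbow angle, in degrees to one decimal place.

42.5°

cos²i = (1.76890 − 1)/3 = 0.25630; i = arccos(0.50626) = 59.585°.
sin r = sin 59.585°/1.330 = 0.64841; r = 40.422°.
D_min = 2·59.585° − 4·40.422° + 180° = 137.484°.
Rainbow angle = 180° − D_min = 42.516°.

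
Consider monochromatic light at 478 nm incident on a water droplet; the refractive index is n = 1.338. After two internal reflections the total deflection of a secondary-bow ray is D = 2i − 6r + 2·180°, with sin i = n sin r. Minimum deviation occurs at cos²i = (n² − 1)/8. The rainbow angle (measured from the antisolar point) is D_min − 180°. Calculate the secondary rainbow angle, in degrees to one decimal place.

cos²i = (1.79024 − 1)/8 = 0.09878; i = arccos(0.31429) = 71.682°.
sin r = sin 71.682°/1.338 = 0.70951; r = 45.195°.
D_min = 2·71.682° − 6·45.195° + 360° = 232.193°.
Rainbow angle = D_min − 180° = 52.193°.

52.2°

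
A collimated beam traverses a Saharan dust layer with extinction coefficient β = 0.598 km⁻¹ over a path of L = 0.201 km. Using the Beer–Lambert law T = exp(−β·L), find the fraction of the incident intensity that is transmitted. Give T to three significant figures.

τ = β·L = 0.598 × 0.201 = 0.1202.
T = exp(−0.1202) = 0.8867.

0.887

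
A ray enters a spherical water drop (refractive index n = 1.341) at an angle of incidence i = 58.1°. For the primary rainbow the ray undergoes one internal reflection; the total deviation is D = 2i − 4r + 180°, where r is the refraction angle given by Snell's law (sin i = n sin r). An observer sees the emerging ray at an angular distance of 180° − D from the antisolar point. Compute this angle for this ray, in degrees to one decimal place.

sin r = sin 58.1° / 1.341 = 0.8490/1.341 = 0.6331; r = 39.28°.
D = 2·58.1° − 4·39.28° + 180° = 116.20° − 157.11° + 180° = 139.09°.
Angle from antisolar point = 180° − D = 40.91°.

40.9°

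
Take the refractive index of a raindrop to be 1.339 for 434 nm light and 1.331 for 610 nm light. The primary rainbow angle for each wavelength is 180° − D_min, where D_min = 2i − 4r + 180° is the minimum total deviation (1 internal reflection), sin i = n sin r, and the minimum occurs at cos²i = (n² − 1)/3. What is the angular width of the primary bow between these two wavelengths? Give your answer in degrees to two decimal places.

At 434 nm (n = 1.339): cos²i = 0.26431 → i = 59.062°, r = 39.834°, D_min = 138.786°, rainbow angle = 41.214°.
At 610 nm (n = 1.331): cos²i = 0.25719 → i = 59.527°, r = 40.356°, D_min = 137.630°, rainbow angle = 42.370°.
Angular width = |41.214° − 42.370°| = 1.156°.

1.16°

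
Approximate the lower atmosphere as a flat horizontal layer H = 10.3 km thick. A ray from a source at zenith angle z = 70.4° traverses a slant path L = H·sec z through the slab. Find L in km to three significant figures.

sec z = 1/cos 70.4° = 2.9811.
L = 10.3 × 2.9811 = 30.705 km.

30.7 km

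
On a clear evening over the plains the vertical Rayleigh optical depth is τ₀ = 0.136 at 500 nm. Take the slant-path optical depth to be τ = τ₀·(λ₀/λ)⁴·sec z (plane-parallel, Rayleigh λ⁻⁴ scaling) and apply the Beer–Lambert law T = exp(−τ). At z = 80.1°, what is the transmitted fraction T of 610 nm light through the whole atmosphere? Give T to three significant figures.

0.700

sec 80.1° = 5.8164.
τ = 0.136 × (500/610)⁴ × 5.8164 = 0.136 × 0.4514 × 5.8164 = 0.3571.
T = exp(−0.3571) = 0.6997.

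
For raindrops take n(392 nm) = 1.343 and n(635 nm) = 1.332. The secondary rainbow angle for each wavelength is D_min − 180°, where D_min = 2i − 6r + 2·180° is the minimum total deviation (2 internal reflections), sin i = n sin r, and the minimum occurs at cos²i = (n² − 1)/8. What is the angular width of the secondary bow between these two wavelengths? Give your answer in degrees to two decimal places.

At 392 nm (n = 1.343): cos²i = 0.10046 → i = 71.522°, r = 44.928°, D_min = 233.478°, rainbow angle = 53.478°.
At 635 nm (n = 1.332): cos²i = 0.09678 → i = 71.875°, r = 45.520°, D_min = 230.628°, rainbow angle = 50.628°.
Angular width = |53.478° − 50.628°| = 2.849°.

2.85°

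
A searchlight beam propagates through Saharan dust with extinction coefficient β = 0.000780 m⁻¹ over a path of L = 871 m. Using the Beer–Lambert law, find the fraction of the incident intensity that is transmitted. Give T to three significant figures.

0.507

τ = β·L = 0.000780 × 871 = 0.6794.
T = exp(−0.6794) = 0.5069.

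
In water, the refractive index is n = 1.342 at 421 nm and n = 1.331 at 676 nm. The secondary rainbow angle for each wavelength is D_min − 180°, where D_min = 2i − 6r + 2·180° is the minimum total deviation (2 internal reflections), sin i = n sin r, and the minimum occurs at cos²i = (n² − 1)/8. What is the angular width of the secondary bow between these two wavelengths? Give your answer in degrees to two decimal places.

2.86°

At 421 nm (n = 1.342): cos²i = 0.10012 → i = 71.554°, r = 44.981°, D_min = 233.222°, rainbow angle = 53.222°.
At 676 nm (n = 1.331): cos²i = 0.09645 → i = 71.907°, r = 45.575°, D_min = 230.365°, rainbow angle = 50.365°.
Angular width = |53.222° − 50.365°| = 2.857°.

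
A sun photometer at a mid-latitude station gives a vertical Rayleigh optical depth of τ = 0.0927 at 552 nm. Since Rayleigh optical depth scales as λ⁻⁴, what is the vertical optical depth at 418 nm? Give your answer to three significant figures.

0.282

τ(418 nm) = τ(552 nm) × (552/418)⁴ = 0.0927 × (1.3206)⁴ = 0.0927 × 3.0412 = 0.2819.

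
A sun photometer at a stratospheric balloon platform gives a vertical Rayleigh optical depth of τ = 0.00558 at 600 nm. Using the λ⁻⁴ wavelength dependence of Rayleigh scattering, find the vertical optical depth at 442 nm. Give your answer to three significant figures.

0.0189

τ(442 nm) = τ(600 nm) × (600/442)⁴ = 0.00558 × (1.3575)⁴ = 0.00558 × 3.3956 = 0.0189.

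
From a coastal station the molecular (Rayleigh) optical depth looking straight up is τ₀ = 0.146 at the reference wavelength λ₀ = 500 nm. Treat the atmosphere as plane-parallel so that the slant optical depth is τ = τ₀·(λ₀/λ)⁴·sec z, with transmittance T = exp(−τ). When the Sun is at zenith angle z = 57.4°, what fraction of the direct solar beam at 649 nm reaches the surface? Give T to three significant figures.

sec 57.4° = 1.8561.
τ = 0.146 × (500/649)⁴ × 1.8561 = 0.146 × 0.3523 × 1.8561 = 0.0955.
T = exp(−0.0955) = 0.9089.

0.909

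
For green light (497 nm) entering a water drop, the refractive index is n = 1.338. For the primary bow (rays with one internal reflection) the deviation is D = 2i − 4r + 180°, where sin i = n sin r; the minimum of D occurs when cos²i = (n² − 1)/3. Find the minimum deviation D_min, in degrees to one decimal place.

cos²i = (1.79024 − 1)/3 = 0.26341; i = arccos(0.51324) = 59.120°.
sin r = sin 59.120°/1.338 = 0.64144; r = 39.899°.
D_min = 2·59.120° − 4·39.899° + 180° = 138.643°.

138.6°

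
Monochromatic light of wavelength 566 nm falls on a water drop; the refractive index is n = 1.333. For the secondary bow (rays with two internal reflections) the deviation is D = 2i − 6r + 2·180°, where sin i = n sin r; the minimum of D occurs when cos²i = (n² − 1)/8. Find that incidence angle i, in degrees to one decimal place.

cos²i = (1.333² − 1)/8 = (1.77689 − 1)/8 = 0.09711.
cos i = 0.31163, so i = 71.843°.

71.8°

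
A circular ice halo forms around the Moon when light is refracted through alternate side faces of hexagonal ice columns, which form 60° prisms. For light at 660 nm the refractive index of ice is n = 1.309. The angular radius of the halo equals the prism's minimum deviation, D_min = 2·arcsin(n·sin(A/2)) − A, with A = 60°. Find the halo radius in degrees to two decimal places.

21.76°

n·sin(A/2) = 1.309 × sin 30° = 1.309 × 0.5000 = 0.6545.
D_min = 2·arcsin(0.6545) − 60° = 2 × 40.882° − 60° = 21.763°.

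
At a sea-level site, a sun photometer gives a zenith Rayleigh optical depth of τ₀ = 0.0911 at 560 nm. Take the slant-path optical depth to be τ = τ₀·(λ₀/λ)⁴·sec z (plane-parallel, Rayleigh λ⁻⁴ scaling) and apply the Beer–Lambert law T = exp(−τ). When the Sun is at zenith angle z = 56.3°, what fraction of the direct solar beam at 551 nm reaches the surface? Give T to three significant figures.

0.839

sec 56.3° = 1.8023.
τ = 0.0911 × (560/551)⁴ × 1.8023 = 0.0911 × 1.0670 × 1.8023 = 0.1752.
T = exp(−0.1752) = 0.8393.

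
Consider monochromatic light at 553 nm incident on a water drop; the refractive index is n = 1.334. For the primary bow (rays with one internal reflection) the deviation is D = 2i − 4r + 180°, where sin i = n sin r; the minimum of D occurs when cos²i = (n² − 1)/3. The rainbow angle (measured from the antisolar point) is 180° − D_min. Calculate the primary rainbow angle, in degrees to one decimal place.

cos²i = (1.77956 − 1)/3 = 0.25985; i = arccos(0.50976) = 59.352°.
sin r = sin 59.352°/1.334 = 0.64492; r = 40.159°.
D_min = 2·59.352° − 4·40.159° + 180° = 138.067°.
Rainbow angle = 180° − D_min = 41.933°.

41.9°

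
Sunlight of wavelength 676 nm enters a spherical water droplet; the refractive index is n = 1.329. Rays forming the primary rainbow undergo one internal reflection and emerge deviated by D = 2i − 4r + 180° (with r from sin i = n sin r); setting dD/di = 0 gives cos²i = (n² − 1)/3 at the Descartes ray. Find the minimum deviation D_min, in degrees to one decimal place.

137.3°

cos²i = (1.76624 − 1)/3 = 0.25541; i = arccos(0.50538) = 59.643°.
sin r = sin 59.643°/1.329 = 0.64928; r = 40.487°.
D_min = 2·59.643° − 4·40.487° + 180° = 137.337°.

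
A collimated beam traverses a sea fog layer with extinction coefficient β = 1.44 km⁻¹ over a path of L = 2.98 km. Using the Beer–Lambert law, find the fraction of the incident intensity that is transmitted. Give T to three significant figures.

0.0137

τ = β·L = 1.44 × 2.98 = 4.2912.
T = exp(−4.2912) = 0.0137.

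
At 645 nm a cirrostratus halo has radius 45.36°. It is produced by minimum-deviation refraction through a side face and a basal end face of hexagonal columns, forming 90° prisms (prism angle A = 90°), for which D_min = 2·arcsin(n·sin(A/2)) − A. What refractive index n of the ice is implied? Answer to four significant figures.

1.308

Rearranging: n = sin((D_min + A)/2) / sin(A/2).
(D_min + A)/2 = (45.36° + 90°)/2 = 67.680°.
n = sin 67.680° / sin 45° = 0.9251 / 0.7071 = 1.3083.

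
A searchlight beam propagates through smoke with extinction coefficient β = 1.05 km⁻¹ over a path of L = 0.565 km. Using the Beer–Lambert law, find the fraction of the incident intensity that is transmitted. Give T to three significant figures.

τ = β·L = 1.05 × 0.565 = 0.5932.
T = exp(−0.5932) = 0.5525.

0.553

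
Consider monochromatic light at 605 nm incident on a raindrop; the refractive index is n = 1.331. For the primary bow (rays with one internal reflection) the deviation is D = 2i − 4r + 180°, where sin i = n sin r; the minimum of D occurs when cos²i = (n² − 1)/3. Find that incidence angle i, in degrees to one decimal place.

59.5°

cos²i = (1.331² − 1)/3 = (1.77156 − 1)/3 = 0.25719.
cos i = 0.50714, so i = 59.527°.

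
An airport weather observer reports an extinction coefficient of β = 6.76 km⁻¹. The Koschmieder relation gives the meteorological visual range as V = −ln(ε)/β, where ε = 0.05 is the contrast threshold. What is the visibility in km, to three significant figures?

0.443 km

V = −ln(0.05) / 6.76 = 2.996 / 6.76 = 0.4432 km.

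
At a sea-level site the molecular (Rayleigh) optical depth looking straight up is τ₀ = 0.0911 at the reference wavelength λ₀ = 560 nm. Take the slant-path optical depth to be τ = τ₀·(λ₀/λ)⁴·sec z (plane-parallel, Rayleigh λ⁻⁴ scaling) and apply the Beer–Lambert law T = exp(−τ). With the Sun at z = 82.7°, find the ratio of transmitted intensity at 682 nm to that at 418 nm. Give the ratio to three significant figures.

7.27

Airmass: sec 82.7° = 7.8700.
τ(682 nm) = 0.0911 × (560/682)⁴ × 7.8700 = 0.0911 × 0.4546 × 7.8700 = 0.3259.
τ(418 nm) = 0.0911 × (560/418)⁴ × 7.8700 = 0.0911 × 3.2214 × 7.8700 = 2.3096.
T(682)/T(418) = exp(τ_B − τ_A) = exp(1.9837) = 7.2696.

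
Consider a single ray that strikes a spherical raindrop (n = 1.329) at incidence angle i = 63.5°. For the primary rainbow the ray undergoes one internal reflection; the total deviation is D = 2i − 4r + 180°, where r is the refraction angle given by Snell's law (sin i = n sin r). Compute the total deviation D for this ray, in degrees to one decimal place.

sin r = sin 63.5° / 1.329 = 0.8949/1.329 = 0.6734; r = 42.33°.
D = 2·63.5° − 4·42.33° + 180° = 127.00° − 169.32° + 180° = 137.68°.

137.7°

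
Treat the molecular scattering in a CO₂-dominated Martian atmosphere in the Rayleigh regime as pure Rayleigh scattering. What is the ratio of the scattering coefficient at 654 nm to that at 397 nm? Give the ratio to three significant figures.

0.136

Rayleigh scattering ∝ λ⁻⁴, so the ratio of coefficients is the inverse fourth power of the wavelength ratio.
σ(654)/σ(397) = (397/654)⁴ = (0.6070)⁴ = 0.1358.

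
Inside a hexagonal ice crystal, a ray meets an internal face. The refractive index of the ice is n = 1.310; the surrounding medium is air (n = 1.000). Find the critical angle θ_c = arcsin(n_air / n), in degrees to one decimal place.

sin θ_c = n_air / n = 1.000 / 1.310 = 0.7634.
θ_c = arcsin(0.7634) = 49.76°.

49.8°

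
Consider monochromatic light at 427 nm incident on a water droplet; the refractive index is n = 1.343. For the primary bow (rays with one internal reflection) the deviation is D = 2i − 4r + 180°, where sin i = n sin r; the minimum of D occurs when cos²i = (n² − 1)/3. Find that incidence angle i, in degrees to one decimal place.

58.8°

cos²i = (1.343² − 1)/3 = (1.80365 − 1)/3 = 0.26788.
cos i = 0.51757, so i = 58.830°.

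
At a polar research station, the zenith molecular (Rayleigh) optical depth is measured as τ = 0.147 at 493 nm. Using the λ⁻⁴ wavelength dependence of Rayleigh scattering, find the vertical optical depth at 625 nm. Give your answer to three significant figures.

τ(625 nm) = τ(493 nm) × (493/625)⁴ = 0.147 × (0.7888)⁴ = 0.147 × 0.3871 = 0.0569.

0.0569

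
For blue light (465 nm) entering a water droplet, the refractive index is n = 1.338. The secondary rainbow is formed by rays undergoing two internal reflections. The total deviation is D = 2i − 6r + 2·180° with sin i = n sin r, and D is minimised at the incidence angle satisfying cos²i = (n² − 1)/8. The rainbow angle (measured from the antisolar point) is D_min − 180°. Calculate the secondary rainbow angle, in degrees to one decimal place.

cos²i = (1.79024 − 1)/8 = 0.09878; i = arccos(0.31429) = 71.682°.
sin r = sin 71.682°/1.338 = 0.70951; r = 45.195°.
D_min = 2·71.682° − 6·45.195° + 360° = 232.193°.
Rainbow angle = D_min − 180° = 52.193°.

52.2°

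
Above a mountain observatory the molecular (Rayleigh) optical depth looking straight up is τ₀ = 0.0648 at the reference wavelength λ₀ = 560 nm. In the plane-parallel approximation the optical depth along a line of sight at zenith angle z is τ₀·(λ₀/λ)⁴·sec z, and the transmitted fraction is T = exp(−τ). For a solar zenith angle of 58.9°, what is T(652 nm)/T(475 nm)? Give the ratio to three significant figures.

1.19

Airmass: sec 58.9° = 1.9360.
τ(652 nm) = 0.0648 × (560/652)⁴ × 1.9360 = 0.0648 × 0.5442 × 1.9360 = 0.0683.
τ(475 nm) = 0.0648 × (560/475)⁴ × 1.9360 = 0.0648 × 1.9319 × 1.9360 = 0.2424.
T(652)/T(475) = exp(τ_B − τ_A) = exp(0.1741) = 1.1902.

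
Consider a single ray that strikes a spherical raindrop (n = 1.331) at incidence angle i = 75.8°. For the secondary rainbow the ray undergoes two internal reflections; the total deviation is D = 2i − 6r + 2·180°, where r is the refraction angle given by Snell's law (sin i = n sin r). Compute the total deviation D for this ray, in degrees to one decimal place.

sin r = sin 75.8° / 1.331 = 0.9694/1.331 = 0.7284; r = 46.75°.
D = 2·75.8° − 6·46.75° + 2·180° = 151.60° − 280.49° + 360° = 231.11°.

231.1°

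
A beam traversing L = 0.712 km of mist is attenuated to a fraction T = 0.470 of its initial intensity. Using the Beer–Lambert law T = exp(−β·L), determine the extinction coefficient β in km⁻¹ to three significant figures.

1.06 km⁻¹

Beer–Lambert: T = exp(−βL) ⇒ β = −ln(T)/L = −ln(0.470)/0.712 = 0.7550/0.712 = 1.06 km⁻¹.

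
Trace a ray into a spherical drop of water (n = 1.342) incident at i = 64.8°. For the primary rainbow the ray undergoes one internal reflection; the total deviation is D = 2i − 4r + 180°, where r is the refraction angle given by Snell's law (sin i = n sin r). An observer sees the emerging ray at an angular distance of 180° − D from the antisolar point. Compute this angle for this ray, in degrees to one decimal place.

40.0°

sin r = sin 64.8° / 1.342 = 0.9048/1.342 = 0.6742; r = 42.39°.
D = 2·64.8° − 4·42.39° + 180° = 129.60° − 169.58° + 180° = 140.02°.
Angle from antisolar point = 180° − D = 39.98°.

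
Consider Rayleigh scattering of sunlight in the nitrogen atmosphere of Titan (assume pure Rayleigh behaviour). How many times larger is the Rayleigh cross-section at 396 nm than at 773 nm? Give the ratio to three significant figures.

14.5

Rayleigh scattering ∝ λ⁻⁴, so the ratio of coefficients is the inverse fourth power of the wavelength ratio.
σ(396)/σ(773) = (773/396)⁴ = (1.9520)⁴ = 14.52.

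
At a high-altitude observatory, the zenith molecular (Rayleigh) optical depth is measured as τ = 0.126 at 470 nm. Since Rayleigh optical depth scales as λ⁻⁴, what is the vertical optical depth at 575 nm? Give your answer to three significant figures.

τ(575 nm) = τ(470 nm) × (470/575)⁴ = 0.126 × (0.8174)⁴ = 0.126 × 0.4464 = 0.0562.

0.0562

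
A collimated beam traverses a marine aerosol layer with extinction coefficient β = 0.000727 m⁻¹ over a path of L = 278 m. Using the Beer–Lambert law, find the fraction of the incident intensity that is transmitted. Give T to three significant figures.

0.817

τ = β·L = 0.000727 × 278 = 0.2021.
T = exp(−0.2021) = 0.8170.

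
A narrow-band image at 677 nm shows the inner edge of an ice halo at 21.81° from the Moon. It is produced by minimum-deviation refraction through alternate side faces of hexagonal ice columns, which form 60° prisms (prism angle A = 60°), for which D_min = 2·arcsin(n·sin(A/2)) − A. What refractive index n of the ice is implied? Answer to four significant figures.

1.310

Rearranging: n = sin((D_min + A)/2) / sin(A/2).
(D_min + A)/2 = (21.81° + 60°)/2 = 40.905°.
n = sin 40.905° / sin 30° = 0.6548 / 0.5000 = 1.3096.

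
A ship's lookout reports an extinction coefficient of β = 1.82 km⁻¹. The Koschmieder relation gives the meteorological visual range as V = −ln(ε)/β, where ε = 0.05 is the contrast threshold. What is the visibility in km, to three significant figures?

1.65 km

V = −ln(0.05) / 1.82 = 2.996 / 1.82 = 1.6460 km.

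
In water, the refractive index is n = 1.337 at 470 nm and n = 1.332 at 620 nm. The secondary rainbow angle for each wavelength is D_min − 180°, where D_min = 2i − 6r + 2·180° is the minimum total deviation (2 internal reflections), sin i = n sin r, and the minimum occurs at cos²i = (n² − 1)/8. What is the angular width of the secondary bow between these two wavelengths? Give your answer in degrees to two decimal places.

1.31°

At 470 nm (n = 1.337): cos²i = 0.09845 → i = 71.714°, r = 45.249°, D_min = 231.934°, rainbow angle = 51.934°.
At 620 nm (n = 1.332): cos²i = 0.09678 → i = 71.875°, r = 45.520°, D_min = 230.628°, rainbow angle = 50.628°.
Angular width = |51.934° − 50.628°| = 1.305°.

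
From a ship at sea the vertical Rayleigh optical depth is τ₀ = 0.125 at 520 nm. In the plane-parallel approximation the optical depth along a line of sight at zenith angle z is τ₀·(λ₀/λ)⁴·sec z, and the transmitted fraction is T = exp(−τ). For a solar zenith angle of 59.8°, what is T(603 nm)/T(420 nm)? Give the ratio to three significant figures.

Airmass: sec 59.8° = 1.9880.
τ(603 nm) = 0.125 × (520/603)⁴ × 1.9880 = 0.125 × 0.5530 × 1.9880 = 0.1374.
τ(420 nm) = 0.125 × (520/420)⁴ × 1.9880 = 0.125 × 2.3497 × 1.9880 = 0.5839.
T(603)/T(420) = exp(τ_B − τ_A) = exp(0.4465) = 1.5628.

1.56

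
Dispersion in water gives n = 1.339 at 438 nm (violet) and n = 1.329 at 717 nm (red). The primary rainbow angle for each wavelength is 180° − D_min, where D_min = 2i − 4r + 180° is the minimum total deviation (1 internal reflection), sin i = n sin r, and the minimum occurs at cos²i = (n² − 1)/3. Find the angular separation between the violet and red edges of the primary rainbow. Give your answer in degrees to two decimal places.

At 438 nm (n = 1.339): cos²i = 0.26431 → i = 59.062°, r = 39.834°, D_min = 138.786°, rainbow angle = 41.214°.
At 717 nm (n = 1.329): cos²i = 0.25541 → i = 59.643°, r = 40.487°, D_min = 137.337°, rainbow angle = 42.663°.
Angular width = |41.214° − 42.663°| = 1.450°.

1.45°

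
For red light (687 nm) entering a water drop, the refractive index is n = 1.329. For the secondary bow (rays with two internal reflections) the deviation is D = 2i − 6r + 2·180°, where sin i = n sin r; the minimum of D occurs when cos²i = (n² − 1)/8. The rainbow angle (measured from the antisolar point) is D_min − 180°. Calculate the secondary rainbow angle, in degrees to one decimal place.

49.8°

cos²i = (1.76624 − 1)/8 = 0.09578; i = arccos(0.30948) = 71.972°.
sin r = sin 71.972°/1.329 = 0.71550; r = 45.685°.
D_min = 2·71.972° − 6·45.685° + 360° = 229.837°.
Rainbow angle = D_min − 180° = 49.837°.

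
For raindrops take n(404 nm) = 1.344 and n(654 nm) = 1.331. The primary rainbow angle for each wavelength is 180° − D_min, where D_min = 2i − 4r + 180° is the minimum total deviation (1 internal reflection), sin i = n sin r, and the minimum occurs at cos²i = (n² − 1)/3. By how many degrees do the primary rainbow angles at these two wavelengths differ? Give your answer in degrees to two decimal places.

At 404 nm (n = 1.344): cos²i = 0.26878 → i = 58.772°, r = 39.512°, D_min = 139.495°, rainbow angle = 40.505°.
At 654 nm (n = 1.331): cos²i = 0.25719 → i = 59.527°, r = 40.356°, D_min = 137.630°, rainbow angle = 42.370°.
Angular width = |40.505° − 42.370°| = 1.865°.

1.86°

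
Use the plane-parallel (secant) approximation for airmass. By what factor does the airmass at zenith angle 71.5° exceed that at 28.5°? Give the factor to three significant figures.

2.77

X(71.5°)/X(28.5°) = sec 71.5° / sec 28.5° = cos 28.5° / cos 71.5° = 0.8788/0.3173 = 2.7696.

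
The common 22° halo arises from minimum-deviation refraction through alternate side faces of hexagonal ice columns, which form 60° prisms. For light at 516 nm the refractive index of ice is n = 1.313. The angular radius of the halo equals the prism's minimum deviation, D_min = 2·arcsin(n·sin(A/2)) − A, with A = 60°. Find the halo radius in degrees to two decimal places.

n·sin(A/2) = 1.313 × sin 30° = 1.313 × 0.5000 = 0.6565.
D_min = 2·arcsin(0.6565) − 60° = 2 × 41.033° − 60° = 22.067°.

22.07°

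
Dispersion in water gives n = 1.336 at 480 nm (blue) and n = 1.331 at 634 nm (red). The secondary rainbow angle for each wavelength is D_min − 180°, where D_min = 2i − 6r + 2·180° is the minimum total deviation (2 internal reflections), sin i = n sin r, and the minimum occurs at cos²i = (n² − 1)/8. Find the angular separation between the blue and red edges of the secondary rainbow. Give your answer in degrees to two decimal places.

At 480 nm (n = 1.336): cos²i = 0.09811 → i = 71.746°, r = 45.303°, D_min = 231.674°, rainbow angle = 51.674°.
At 634 nm (n = 1.331): cos²i = 0.09645 → i = 71.907°, r = 45.575°, D_min = 230.365°, rainbow angle = 50.365°.
Angular width = |51.674° − 50.365°| = 1.309°.

1.31°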